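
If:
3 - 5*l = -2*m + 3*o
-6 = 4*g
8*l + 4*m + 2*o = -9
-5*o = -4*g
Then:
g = -3/2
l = 11/30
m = -143/60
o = -6/5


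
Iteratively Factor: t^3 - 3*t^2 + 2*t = (t - 2)*(t^2 - t) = t*(t - 2)*(t - 1)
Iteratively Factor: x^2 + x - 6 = (x + 3)*(x - 2)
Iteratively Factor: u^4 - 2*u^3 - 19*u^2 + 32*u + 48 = (u + 1)*(u^3 - 3*u^2 - 16*u + 48) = (u - 3)*(u + 1)*(u^2 - 16) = (u - 4)*(u - 3)*(u + 1)*(u + 4)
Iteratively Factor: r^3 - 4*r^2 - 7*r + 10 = (r + 2)*(r^2 - 6*r + 5) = (r - 5)*(r + 2)*(r - 1)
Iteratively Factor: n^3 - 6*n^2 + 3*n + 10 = (n - 5)*(n^2 - n - 2) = (n - 5)*(n - 2)*(n + 1)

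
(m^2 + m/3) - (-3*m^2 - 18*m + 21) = 4*m^2 + 55*m/3 - 21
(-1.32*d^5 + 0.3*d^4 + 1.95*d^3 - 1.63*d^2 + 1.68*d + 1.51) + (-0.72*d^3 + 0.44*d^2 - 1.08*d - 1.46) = -1.32*d^5 + 0.3*d^4 + 1.23*d^3 - 1.19*d^2 + 0.6*d + 0.05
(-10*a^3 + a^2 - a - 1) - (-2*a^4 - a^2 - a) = 2*a^4 - 10*a^3 + 2*a^2 - 1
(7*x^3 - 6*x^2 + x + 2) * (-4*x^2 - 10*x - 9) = -28*x^5 - 46*x^4 - 7*x^3 + 36*x^2 - 29*x - 18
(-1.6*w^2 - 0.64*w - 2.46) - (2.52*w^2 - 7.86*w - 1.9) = -4.12*w^2 + 7.22*w - 0.56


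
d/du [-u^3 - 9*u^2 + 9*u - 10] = -3*u^2 - 18*u + 9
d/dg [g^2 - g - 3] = 2*g - 1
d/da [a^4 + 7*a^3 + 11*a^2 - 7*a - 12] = 4*a^3 + 21*a^2 + 22*a - 7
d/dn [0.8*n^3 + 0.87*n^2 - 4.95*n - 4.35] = 2.4*n^2 + 1.74*n - 4.95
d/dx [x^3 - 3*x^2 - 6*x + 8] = 3*x^2 - 6*x - 6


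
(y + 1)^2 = y^2 + 2*y + 1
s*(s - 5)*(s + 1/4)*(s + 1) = s^4 - 15*s^3/4 - 6*s^2 - 5*s/4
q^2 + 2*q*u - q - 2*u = (q - 1)*(q + 2*u)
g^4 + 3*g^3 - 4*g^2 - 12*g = g*(g - 2)*(g + 2)*(g + 3)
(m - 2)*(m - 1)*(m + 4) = m^3 + m^2 - 10*m + 8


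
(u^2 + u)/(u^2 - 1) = u/(u - 1)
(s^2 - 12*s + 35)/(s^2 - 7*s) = (s - 5)/s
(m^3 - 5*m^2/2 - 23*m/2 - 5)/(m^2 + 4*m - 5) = (2*m^3 - 5*m^2 - 23*m - 10)/(2*(m^2 + 4*m - 5))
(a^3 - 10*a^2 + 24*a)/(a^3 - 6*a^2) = (a - 4)/a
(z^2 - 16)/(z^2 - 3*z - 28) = (z - 4)/(z - 7)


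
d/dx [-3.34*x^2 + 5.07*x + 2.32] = 5.07 - 6.68*x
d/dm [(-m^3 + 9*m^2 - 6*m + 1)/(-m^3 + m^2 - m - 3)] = (8*m^4 - 10*m^3 + 9*m^2 - 56*m + 19)/(m^6 - 2*m^5 + 3*m^4 + 4*m^3 - 5*m^2 + 6*m + 9)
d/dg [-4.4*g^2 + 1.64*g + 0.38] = 1.64 - 8.8*g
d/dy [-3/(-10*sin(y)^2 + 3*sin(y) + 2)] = 3*(3 - 20*sin(y))*cos(y)/(-10*sin(y)^2 + 3*sin(y) + 2)^2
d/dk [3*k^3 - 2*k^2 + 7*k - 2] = 9*k^2 - 4*k + 7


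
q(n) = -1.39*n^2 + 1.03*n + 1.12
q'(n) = 1.03 - 2.78*n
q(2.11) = -2.90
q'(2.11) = -4.84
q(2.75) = -6.56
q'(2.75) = -6.62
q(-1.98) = -6.37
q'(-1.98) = 6.53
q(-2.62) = -11.12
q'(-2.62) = 8.31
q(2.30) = -3.86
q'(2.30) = -5.36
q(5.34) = -33.02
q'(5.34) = -13.82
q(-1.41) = -3.10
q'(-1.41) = 4.95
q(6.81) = -56.33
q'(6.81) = -17.90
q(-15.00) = -327.08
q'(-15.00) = 42.73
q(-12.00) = -211.40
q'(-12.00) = 34.39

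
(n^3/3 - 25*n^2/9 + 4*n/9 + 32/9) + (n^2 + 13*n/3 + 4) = n^3/3 - 16*n^2/9 + 43*n/9 + 68/9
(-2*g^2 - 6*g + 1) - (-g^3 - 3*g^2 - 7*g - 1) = g^3 + g^2 + g + 2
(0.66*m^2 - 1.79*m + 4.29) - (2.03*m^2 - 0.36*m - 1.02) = -1.37*m^2 - 1.43*m + 5.31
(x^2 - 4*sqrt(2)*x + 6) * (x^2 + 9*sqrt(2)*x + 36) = x^4 + 5*sqrt(2)*x^3 - 30*x^2 - 90*sqrt(2)*x + 216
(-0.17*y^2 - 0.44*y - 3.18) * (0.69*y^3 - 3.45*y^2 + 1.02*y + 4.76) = -0.1173*y^5 + 0.2829*y^4 - 0.8496*y^3 + 9.713*y^2 - 5.338*y - 15.1368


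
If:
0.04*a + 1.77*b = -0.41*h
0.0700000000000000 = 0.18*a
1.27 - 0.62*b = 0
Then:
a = 0.39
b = 2.05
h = -8.88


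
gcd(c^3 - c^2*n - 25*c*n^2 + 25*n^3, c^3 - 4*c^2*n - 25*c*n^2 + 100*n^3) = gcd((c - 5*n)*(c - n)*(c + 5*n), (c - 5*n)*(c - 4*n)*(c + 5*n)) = c^2 - 25*n^2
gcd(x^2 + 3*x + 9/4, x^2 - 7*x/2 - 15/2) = x + 3/2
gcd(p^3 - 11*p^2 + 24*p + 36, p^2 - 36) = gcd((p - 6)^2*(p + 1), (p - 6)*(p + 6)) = p - 6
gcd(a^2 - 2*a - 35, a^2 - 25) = a + 5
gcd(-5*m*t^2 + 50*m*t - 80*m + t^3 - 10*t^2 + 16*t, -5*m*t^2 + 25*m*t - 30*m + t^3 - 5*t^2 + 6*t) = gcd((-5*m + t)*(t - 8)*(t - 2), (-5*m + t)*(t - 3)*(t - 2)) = -5*m*t + 10*m + t^2 - 2*t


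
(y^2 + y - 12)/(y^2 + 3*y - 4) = (y - 3)/(y - 1)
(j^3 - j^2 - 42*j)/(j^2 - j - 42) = j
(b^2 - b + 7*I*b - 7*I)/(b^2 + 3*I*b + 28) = (b - 1)/(b - 4*I)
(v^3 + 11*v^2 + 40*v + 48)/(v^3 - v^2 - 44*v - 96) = (v + 4)/(v - 8)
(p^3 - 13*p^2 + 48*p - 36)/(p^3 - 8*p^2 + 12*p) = (p^2 - 7*p + 6)/(p*(p - 2))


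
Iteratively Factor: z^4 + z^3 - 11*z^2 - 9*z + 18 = (z + 3)*(z^3 - 2*z^2 - 5*z + 6) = (z - 3)*(z + 3)*(z^2 + z - 2) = (z - 3)*(z - 1)*(z + 3)*(z + 2)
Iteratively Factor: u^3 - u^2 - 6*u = (u)*(u^2 - u - 6) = u*(u + 2)*(u - 3)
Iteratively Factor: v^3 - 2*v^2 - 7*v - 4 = (v + 1)*(v^2 - 3*v - 4) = (v + 1)^2*(v - 4)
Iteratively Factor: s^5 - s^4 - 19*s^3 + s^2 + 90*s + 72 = (s - 4)*(s^4 + 3*s^3 - 7*s^2 - 27*s - 18) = (s - 4)*(s + 3)*(s^3 - 7*s - 6) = (s - 4)*(s - 3)*(s + 3)*(s^2 + 3*s + 2) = (s - 4)*(s - 3)*(s + 2)*(s + 3)*(s + 1)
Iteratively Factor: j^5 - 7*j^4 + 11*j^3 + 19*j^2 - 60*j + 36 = (j - 3)*(j^4 - 4*j^3 - j^2 + 16*j - 12) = (j - 3)*(j - 1)*(j^3 - 3*j^2 - 4*j + 12) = (j - 3)*(j - 1)*(j + 2)*(j^2 - 5*j + 6) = (j - 3)^2*(j - 1)*(j + 2)*(j - 2)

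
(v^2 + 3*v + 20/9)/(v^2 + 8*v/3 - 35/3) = (9*v^2 + 27*v + 20)/(3*(3*v^2 + 8*v - 35))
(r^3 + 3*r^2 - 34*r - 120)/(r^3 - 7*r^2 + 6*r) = (r^2 + 9*r + 20)/(r*(r - 1))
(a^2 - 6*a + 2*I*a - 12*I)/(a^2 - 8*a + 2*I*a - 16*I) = (a - 6)/(a - 8)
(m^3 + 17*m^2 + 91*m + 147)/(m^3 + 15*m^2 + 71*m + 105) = (m + 7)/(m + 5)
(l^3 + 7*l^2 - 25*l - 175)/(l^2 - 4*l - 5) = (l^2 + 12*l + 35)/(l + 1)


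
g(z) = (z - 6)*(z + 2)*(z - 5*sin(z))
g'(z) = (1 - 5*cos(z))*(z - 6)*(z + 2) + (z - 6)*(z - 5*sin(z)) + (z + 2)*(z - 5*sin(z))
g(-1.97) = -0.63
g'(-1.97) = -21.64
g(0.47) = 24.51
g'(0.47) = 52.72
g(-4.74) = -286.57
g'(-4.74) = 156.63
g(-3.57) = -84.85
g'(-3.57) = 146.27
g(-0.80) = -22.74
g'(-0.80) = 4.66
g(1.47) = 55.09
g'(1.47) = -4.10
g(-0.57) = -19.99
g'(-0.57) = 19.21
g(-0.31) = -12.96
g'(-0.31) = 34.50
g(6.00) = 0.00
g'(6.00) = 59.18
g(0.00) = 0.00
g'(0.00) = 48.00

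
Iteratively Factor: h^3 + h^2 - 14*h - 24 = (h + 3)*(h^2 - 2*h - 8) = (h + 2)*(h + 3)*(h - 4)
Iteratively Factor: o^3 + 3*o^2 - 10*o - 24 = (o + 2)*(o^2 + o - 12) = (o + 2)*(o + 4)*(o - 3)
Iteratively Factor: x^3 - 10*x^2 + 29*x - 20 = (x - 4)*(x^2 - 6*x + 5) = (x - 4)*(x - 1)*(x - 5)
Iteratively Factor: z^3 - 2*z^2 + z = (z)*(z^2 - 2*z + 1) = z*(z - 1)*(z - 1)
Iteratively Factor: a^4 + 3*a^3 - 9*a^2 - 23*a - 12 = (a - 3)*(a^3 + 6*a^2 + 9*a + 4) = (a - 3)*(a + 1)*(a^2 + 5*a + 4) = (a - 3)*(a + 1)^2*(a + 4)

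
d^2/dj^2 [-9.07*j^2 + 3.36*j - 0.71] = -18.1400000000000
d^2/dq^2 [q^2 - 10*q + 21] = 2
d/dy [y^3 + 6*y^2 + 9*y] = 3*y^2 + 12*y + 9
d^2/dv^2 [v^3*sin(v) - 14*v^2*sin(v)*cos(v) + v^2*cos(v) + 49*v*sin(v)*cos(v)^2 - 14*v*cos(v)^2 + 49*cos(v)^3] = -v^3*sin(v) + 28*v^2*sin(2*v) + 5*v^2*cos(v) - 41*v*sin(v)/4 - 441*v*sin(3*v)/4 - 28*v*cos(2*v) + 14*sin(2*v) - 41*cos(v)/4 - 147*cos(3*v)/4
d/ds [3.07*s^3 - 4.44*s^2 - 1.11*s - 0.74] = 9.21*s^2 - 8.88*s - 1.11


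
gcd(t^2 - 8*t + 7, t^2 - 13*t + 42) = t - 7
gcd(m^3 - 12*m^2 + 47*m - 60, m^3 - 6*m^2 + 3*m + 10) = m - 5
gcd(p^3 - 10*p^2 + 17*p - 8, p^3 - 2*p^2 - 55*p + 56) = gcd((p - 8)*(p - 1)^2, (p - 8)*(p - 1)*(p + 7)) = p^2 - 9*p + 8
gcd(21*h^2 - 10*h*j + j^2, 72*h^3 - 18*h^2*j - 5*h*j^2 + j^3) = 3*h - j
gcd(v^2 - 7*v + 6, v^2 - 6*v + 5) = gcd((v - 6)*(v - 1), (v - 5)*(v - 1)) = v - 1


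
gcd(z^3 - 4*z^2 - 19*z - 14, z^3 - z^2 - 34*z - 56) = z^2 - 5*z - 14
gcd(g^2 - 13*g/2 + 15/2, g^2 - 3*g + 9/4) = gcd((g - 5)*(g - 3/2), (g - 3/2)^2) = g - 3/2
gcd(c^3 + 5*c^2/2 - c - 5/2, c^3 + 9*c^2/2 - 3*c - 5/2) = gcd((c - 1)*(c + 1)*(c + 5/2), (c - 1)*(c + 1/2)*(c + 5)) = c - 1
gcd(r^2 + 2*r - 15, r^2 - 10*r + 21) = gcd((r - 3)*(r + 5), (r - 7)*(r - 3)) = r - 3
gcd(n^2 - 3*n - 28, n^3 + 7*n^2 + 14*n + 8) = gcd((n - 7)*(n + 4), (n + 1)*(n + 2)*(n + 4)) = n + 4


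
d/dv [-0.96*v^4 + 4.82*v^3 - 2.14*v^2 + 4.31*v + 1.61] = -3.84*v^3 + 14.46*v^2 - 4.28*v + 4.31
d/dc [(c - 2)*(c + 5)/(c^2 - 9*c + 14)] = -12/(c^2 - 14*c + 49)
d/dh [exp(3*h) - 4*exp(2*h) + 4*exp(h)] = (3*exp(2*h) - 8*exp(h) + 4)*exp(h)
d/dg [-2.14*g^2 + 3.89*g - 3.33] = 3.89 - 4.28*g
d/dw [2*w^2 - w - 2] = 4*w - 1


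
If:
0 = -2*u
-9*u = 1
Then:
No Solution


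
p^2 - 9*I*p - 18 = (p - 6*I)*(p - 3*I)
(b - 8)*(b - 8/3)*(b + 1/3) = b^3 - 31*b^2/3 + 160*b/9 + 64/9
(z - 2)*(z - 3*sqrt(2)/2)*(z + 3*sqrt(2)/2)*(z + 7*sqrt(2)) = z^4 - 2*z^3 + 7*sqrt(2)*z^3 - 14*sqrt(2)*z^2 - 9*z^2/2 - 63*sqrt(2)*z/2 + 9*z + 63*sqrt(2)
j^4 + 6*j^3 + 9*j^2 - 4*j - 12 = (j - 1)*(j + 2)^2*(j + 3)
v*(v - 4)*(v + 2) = v^3 - 2*v^2 - 8*v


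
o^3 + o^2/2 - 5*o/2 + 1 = (o - 1)*(o - 1/2)*(o + 2)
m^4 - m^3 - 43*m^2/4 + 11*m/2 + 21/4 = (m - 7/2)*(m - 1)*(m + 1/2)*(m + 3)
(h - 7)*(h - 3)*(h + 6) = h^3 - 4*h^2 - 39*h + 126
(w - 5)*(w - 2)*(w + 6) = w^3 - w^2 - 32*w + 60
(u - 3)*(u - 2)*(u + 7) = u^3 + 2*u^2 - 29*u + 42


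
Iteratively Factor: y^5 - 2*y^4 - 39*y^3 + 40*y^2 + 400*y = (y + 4)*(y^4 - 6*y^3 - 15*y^2 + 100*y) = (y - 5)*(y + 4)*(y^3 - y^2 - 20*y) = (y - 5)*(y + 4)^2*(y^2 - 5*y) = (y - 5)^2*(y + 4)^2*(y)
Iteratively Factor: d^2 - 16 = (d + 4)*(d - 4)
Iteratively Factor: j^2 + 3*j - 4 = (j + 4)*(j - 1)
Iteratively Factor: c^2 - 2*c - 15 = (c + 3)*(c - 5)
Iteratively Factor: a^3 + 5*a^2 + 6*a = (a + 3)*(a^2 + 2*a) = a*(a + 3)*(a + 2)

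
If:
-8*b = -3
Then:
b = 3/8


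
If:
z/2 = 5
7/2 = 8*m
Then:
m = 7/16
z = 10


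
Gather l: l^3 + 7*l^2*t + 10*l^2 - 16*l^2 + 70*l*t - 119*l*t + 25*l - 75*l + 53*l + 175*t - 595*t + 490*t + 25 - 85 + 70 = l^3 + l^2*(7*t - 6) + l*(3 - 49*t) + 70*t + 10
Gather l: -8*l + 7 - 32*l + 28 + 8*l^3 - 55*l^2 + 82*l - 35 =8*l^3 - 55*l^2 + 42*l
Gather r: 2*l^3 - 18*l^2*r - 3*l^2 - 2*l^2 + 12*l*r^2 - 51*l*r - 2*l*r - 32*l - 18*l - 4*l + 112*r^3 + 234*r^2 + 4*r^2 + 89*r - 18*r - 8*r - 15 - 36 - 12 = 2*l^3 - 5*l^2 - 54*l + 112*r^3 + r^2*(12*l + 238) + r*(-18*l^2 - 53*l + 63) - 63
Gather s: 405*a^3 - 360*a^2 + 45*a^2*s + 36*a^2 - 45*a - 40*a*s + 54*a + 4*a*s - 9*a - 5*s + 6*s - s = 405*a^3 - 324*a^2 + s*(45*a^2 - 36*a)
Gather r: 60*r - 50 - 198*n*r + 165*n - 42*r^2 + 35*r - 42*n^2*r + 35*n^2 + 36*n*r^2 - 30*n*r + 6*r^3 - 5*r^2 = 35*n^2 + 165*n + 6*r^3 + r^2*(36*n - 47) + r*(-42*n^2 - 228*n + 95) - 50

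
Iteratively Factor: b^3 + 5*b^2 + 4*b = (b + 1)*(b^2 + 4*b) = b*(b + 1)*(b + 4)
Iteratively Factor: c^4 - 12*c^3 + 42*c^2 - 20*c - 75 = (c + 1)*(c^3 - 13*c^2 + 55*c - 75) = (c - 3)*(c + 1)*(c^2 - 10*c + 25) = (c - 5)*(c - 3)*(c + 1)*(c - 5)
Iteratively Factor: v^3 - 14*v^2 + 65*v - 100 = (v - 5)*(v^2 - 9*v + 20) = (v - 5)^2*(v - 4)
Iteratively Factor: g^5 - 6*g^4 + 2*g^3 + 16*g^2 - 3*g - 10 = (g - 1)*(g^4 - 5*g^3 - 3*g^2 + 13*g + 10) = (g - 1)*(g + 1)*(g^3 - 6*g^2 + 3*g + 10) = (g - 5)*(g - 1)*(g + 1)*(g^2 - g - 2) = (g - 5)*(g - 2)*(g - 1)*(g + 1)*(g + 1)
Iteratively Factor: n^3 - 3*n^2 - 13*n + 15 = (n - 5)*(n^2 + 2*n - 3) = (n - 5)*(n - 1)*(n + 3)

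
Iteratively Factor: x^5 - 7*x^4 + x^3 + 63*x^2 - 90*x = (x - 2)*(x^4 - 5*x^3 - 9*x^2 + 45*x) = (x - 3)*(x - 2)*(x^3 - 2*x^2 - 15*x) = (x - 5)*(x - 3)*(x - 2)*(x^2 + 3*x) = x*(x - 5)*(x - 3)*(x - 2)*(x + 3)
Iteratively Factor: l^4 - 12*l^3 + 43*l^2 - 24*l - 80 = (l + 1)*(l^3 - 13*l^2 + 56*l - 80) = (l - 5)*(l + 1)*(l^2 - 8*l + 16) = (l - 5)*(l - 4)*(l + 1)*(l - 4)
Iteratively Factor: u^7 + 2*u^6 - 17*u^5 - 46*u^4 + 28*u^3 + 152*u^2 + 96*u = (u + 2)*(u^6 - 17*u^4 - 12*u^3 + 52*u^2 + 48*u) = u*(u + 2)*(u^5 - 17*u^3 - 12*u^2 + 52*u + 48) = u*(u - 2)*(u + 2)*(u^4 + 2*u^3 - 13*u^2 - 38*u - 24) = u*(u - 2)*(u + 2)^2*(u^3 - 13*u - 12) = u*(u - 4)*(u - 2)*(u + 2)^2*(u^2 + 4*u + 3) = u*(u - 4)*(u - 2)*(u + 2)^2*(u + 3)*(u + 1)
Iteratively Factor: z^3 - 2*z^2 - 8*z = (z + 2)*(z^2 - 4*z) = (z - 4)*(z + 2)*(z)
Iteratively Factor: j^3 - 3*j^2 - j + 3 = (j + 1)*(j^2 - 4*j + 3) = (j - 3)*(j + 1)*(j - 1)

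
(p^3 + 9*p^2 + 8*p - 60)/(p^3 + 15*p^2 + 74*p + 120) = (p - 2)/(p + 4)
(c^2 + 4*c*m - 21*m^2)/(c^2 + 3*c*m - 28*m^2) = (c - 3*m)/(c - 4*m)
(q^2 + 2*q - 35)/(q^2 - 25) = (q + 7)/(q + 5)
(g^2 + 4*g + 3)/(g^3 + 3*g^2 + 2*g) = (g + 3)/(g*(g + 2))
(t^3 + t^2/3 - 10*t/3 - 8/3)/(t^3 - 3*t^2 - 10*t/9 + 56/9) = 3*(t + 1)/(3*t - 7)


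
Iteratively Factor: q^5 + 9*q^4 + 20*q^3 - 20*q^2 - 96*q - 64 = (q + 4)*(q^4 + 5*q^3 - 20*q - 16) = (q - 2)*(q + 4)*(q^3 + 7*q^2 + 14*q + 8) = (q - 2)*(q + 4)^2*(q^2 + 3*q + 2) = (q - 2)*(q + 1)*(q + 4)^2*(q + 2)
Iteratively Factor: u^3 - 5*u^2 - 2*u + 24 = (u - 3)*(u^2 - 2*u - 8) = (u - 4)*(u - 3)*(u + 2)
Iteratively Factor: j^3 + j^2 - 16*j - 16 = (j + 4)*(j^2 - 3*j - 4) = (j + 1)*(j + 4)*(j - 4)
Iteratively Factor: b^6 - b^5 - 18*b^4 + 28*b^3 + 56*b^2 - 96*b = (b - 2)*(b^5 + b^4 - 16*b^3 - 4*b^2 + 48*b) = (b - 2)*(b + 2)*(b^4 - b^3 - 14*b^2 + 24*b) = b*(b - 2)*(b + 2)*(b^3 - b^2 - 14*b + 24) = b*(b - 3)*(b - 2)*(b + 2)*(b^2 + 2*b - 8) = b*(b - 3)*(b - 2)*(b + 2)*(b + 4)*(b - 2)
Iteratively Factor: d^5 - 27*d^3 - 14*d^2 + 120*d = (d - 2)*(d^4 + 2*d^3 - 23*d^2 - 60*d) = (d - 2)*(d + 4)*(d^3 - 2*d^2 - 15*d) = d*(d - 2)*(d + 4)*(d^2 - 2*d - 15) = d*(d - 2)*(d + 3)*(d + 4)*(d - 5)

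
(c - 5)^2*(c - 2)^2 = c^4 - 14*c^3 + 69*c^2 - 140*c + 100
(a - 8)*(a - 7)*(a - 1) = a^3 - 16*a^2 + 71*a - 56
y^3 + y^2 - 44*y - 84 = (y - 7)*(y + 2)*(y + 6)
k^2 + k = k*(k + 1)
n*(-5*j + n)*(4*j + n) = -20*j^2*n - j*n^2 + n^3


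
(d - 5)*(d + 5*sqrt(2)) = d^2 - 5*d + 5*sqrt(2)*d - 25*sqrt(2)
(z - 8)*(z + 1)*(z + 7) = z^3 - 57*z - 56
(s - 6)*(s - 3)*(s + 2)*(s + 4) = s^4 - 3*s^3 - 28*s^2 + 36*s + 144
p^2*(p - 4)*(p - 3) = p^4 - 7*p^3 + 12*p^2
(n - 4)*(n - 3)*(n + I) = n^3 - 7*n^2 + I*n^2 + 12*n - 7*I*n + 12*I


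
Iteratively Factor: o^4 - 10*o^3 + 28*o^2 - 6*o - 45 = (o - 3)*(o^3 - 7*o^2 + 7*o + 15) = (o - 3)*(o + 1)*(o^2 - 8*o + 15) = (o - 3)^2*(o + 1)*(o - 5)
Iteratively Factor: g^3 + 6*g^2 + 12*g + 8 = (g + 2)*(g^2 + 4*g + 4) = (g + 2)^2*(g + 2)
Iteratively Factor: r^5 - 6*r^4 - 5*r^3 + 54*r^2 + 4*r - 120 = (r - 5)*(r^4 - r^3 - 10*r^2 + 4*r + 24) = (r - 5)*(r - 2)*(r^3 + r^2 - 8*r - 12) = (r - 5)*(r - 2)*(r + 2)*(r^2 - r - 6) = (r - 5)*(r - 2)*(r + 2)^2*(r - 3)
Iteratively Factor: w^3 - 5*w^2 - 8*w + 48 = (w - 4)*(w^2 - w - 12) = (w - 4)*(w + 3)*(w - 4)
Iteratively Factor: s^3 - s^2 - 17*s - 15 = (s + 3)*(s^2 - 4*s - 5) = (s + 1)*(s + 3)*(s - 5)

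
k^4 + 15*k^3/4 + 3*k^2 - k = k*(k - 1/4)*(k + 2)^2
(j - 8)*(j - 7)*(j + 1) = j^3 - 14*j^2 + 41*j + 56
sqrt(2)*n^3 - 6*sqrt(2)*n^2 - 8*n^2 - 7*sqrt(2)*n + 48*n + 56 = (n - 7)*(n - 4*sqrt(2))*(sqrt(2)*n + sqrt(2))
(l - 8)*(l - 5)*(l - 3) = l^3 - 16*l^2 + 79*l - 120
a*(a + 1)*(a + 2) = a^3 + 3*a^2 + 2*a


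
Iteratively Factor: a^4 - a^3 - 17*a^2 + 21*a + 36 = (a + 1)*(a^3 - 2*a^2 - 15*a + 36) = (a + 1)*(a + 4)*(a^2 - 6*a + 9) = (a - 3)*(a + 1)*(a + 4)*(a - 3)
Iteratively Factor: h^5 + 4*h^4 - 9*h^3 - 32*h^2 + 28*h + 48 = (h + 3)*(h^4 + h^3 - 12*h^2 + 4*h + 16) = (h + 1)*(h + 3)*(h^3 - 12*h + 16) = (h - 2)*(h + 1)*(h + 3)*(h^2 + 2*h - 8) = (h - 2)^2*(h + 1)*(h + 3)*(h + 4)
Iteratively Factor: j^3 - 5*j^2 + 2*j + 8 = (j - 4)*(j^2 - j - 2) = (j - 4)*(j + 1)*(j - 2)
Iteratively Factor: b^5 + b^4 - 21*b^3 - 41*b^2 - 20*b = (b - 5)*(b^4 + 6*b^3 + 9*b^2 + 4*b) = (b - 5)*(b + 4)*(b^3 + 2*b^2 + b) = b*(b - 5)*(b + 4)*(b^2 + 2*b + 1) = b*(b - 5)*(b + 1)*(b + 4)*(b + 1)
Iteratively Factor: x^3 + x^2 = (x)*(x^2 + x) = x*(x + 1)*(x)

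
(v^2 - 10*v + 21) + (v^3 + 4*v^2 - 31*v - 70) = v^3 + 5*v^2 - 41*v - 49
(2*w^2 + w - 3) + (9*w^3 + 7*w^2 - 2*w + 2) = 9*w^3 + 9*w^2 - w - 1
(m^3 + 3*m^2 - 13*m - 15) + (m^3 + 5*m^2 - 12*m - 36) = 2*m^3 + 8*m^2 - 25*m - 51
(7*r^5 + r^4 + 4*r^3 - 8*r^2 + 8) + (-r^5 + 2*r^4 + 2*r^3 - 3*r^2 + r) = 6*r^5 + 3*r^4 + 6*r^3 - 11*r^2 + r + 8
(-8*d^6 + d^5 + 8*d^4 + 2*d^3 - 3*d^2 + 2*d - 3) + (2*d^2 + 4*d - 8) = -8*d^6 + d^5 + 8*d^4 + 2*d^3 - d^2 + 6*d - 11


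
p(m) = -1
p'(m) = 0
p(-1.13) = -1.00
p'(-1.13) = 0.00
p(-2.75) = -1.00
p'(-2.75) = 0.00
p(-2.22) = -1.00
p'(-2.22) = 0.00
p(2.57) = -1.00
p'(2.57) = 0.00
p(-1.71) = -1.00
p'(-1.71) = 0.00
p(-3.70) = -1.00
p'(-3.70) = 0.00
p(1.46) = -1.00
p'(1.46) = 0.00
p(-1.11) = -1.00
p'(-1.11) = 0.00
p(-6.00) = -1.00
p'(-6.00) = 0.00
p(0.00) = -1.00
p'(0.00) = 0.00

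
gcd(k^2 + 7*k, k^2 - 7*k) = k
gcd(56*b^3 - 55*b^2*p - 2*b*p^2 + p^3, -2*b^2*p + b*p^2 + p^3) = -b + p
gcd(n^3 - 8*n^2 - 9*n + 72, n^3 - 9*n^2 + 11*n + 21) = n - 3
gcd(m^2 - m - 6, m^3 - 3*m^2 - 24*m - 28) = m + 2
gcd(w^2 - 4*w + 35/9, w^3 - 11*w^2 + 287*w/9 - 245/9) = w^2 - 4*w + 35/9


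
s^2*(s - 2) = s^3 - 2*s^2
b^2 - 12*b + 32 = (b - 8)*(b - 4)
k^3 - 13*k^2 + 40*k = k*(k - 8)*(k - 5)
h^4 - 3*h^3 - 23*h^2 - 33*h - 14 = (h - 7)*(h + 1)^2*(h + 2)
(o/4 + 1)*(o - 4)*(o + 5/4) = o^3/4 + 5*o^2/16 - 4*o - 5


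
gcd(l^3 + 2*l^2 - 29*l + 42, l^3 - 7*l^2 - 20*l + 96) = l - 3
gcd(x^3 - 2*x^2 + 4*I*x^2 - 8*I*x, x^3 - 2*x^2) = x^2 - 2*x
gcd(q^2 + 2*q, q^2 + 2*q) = q^2 + 2*q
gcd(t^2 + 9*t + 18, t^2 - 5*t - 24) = t + 3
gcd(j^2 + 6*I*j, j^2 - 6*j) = j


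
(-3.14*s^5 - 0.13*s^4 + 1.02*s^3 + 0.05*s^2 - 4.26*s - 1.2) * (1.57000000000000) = -4.9298*s^5 - 0.2041*s^4 + 1.6014*s^3 + 0.0785*s^2 - 6.6882*s - 1.884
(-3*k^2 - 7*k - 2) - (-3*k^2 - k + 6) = -6*k - 8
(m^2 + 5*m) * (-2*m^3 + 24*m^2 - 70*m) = -2*m^5 + 14*m^4 + 50*m^3 - 350*m^2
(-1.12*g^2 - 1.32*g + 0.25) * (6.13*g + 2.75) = -6.8656*g^3 - 11.1716*g^2 - 2.0975*g + 0.6875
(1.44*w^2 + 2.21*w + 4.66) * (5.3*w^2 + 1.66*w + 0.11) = 7.632*w^4 + 14.1034*w^3 + 28.525*w^2 + 7.9787*w + 0.5126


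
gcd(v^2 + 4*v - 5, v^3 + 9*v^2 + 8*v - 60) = v + 5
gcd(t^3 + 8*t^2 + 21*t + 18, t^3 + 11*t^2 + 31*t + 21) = t + 3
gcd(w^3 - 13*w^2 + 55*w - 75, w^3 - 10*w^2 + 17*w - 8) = 1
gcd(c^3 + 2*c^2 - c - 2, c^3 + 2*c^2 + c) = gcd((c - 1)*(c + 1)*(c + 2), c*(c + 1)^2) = c + 1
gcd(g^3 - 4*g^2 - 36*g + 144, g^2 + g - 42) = g - 6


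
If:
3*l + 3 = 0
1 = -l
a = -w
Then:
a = -w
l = -1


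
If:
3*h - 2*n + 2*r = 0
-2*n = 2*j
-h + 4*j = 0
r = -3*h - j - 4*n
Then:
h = 0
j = 0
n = 0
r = 0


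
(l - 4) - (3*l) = -2*l - 4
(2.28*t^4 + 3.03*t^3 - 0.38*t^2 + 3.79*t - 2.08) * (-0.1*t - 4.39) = -0.228*t^5 - 10.3122*t^4 - 13.2637*t^3 + 1.2892*t^2 - 16.4301*t + 9.1312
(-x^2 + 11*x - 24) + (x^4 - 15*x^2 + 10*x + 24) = x^4 - 16*x^2 + 21*x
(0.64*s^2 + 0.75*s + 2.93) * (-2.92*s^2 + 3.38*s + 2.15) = -1.8688*s^4 - 0.0268000000000002*s^3 - 4.6446*s^2 + 11.5159*s + 6.2995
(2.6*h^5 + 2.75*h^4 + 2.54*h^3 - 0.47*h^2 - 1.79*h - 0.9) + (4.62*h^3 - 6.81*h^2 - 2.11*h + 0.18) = 2.6*h^5 + 2.75*h^4 + 7.16*h^3 - 7.28*h^2 - 3.9*h - 0.72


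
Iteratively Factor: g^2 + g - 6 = (g + 3)*(g - 2)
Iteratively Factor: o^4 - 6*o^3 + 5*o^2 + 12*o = (o)*(o^3 - 6*o^2 + 5*o + 12) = o*(o + 1)*(o^2 - 7*o + 12) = o*(o - 4)*(o + 1)*(o - 3)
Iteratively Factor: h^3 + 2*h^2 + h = (h + 1)*(h^2 + h) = (h + 1)^2*(h)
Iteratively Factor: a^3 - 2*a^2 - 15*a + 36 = (a - 3)*(a^2 + a - 12) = (a - 3)*(a + 4)*(a - 3)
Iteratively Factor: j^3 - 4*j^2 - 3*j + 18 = (j - 3)*(j^2 - j - 6) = (j - 3)^2*(j + 2)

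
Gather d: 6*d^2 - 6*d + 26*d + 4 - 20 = 6*d^2 + 20*d - 16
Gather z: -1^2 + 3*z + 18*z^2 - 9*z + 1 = 18*z^2 - 6*z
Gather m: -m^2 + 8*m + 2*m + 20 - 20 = -m^2 + 10*m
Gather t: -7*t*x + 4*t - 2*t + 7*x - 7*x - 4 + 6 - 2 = t*(2 - 7*x)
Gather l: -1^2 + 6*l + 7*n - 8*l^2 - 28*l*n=-8*l^2 + l*(6 - 28*n) + 7*n - 1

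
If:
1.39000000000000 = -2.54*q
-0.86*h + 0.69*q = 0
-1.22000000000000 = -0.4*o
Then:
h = -0.44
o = 3.05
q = -0.55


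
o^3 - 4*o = o*(o - 2)*(o + 2)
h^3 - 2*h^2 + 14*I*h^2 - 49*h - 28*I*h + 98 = (h - 2)*(h + 7*I)^2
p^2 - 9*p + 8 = (p - 8)*(p - 1)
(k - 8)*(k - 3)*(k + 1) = k^3 - 10*k^2 + 13*k + 24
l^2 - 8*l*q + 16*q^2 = (l - 4*q)^2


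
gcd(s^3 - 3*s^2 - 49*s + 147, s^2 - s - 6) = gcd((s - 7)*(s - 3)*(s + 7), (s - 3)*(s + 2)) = s - 3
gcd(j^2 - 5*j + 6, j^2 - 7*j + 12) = j - 3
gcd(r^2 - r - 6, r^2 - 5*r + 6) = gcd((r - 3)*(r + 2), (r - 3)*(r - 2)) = r - 3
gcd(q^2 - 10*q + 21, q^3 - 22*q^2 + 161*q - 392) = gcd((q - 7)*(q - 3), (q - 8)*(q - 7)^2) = q - 7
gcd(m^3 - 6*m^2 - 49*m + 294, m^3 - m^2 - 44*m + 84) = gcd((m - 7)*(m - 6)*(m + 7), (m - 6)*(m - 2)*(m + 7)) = m^2 + m - 42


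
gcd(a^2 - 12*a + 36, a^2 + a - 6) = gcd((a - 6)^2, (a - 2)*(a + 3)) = 1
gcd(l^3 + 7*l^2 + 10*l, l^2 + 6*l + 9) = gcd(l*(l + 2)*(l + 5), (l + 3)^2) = 1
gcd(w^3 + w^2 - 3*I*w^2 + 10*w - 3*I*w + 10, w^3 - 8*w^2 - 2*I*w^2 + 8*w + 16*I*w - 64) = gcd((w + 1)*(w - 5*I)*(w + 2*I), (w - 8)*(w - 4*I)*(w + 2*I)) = w + 2*I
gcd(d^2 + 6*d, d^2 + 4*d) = d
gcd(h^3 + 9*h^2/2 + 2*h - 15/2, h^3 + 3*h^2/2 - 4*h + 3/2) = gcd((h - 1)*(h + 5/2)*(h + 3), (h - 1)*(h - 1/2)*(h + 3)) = h^2 + 2*h - 3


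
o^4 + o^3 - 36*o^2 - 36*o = o*(o - 6)*(o + 1)*(o + 6)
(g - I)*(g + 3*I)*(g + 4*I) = g^3 + 6*I*g^2 - 5*g + 12*I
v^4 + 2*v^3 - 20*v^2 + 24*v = v*(v - 2)^2*(v + 6)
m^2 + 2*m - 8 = (m - 2)*(m + 4)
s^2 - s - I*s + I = (s - 1)*(s - I)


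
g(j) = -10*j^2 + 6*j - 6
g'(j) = 6 - 20*j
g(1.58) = -21.48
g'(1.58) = -25.60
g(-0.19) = -7.50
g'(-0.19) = 9.80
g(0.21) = -5.18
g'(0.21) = 1.80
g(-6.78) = -506.36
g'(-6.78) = 141.60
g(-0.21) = -7.70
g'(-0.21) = 10.20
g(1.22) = -13.56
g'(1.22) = -18.40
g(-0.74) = -15.92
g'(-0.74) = 20.80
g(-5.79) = -375.98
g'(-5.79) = 121.80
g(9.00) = -762.00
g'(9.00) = -174.00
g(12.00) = -1374.00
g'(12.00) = -234.00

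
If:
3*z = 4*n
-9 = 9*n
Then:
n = -1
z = -4/3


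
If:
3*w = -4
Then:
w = -4/3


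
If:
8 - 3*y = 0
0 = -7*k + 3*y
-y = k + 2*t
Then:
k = 8/7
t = -40/21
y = 8/3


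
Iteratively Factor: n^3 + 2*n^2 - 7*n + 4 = (n - 1)*(n^2 + 3*n - 4) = (n - 1)*(n + 4)*(n - 1)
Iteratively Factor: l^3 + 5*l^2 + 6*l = (l + 2)*(l^2 + 3*l) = l*(l + 2)*(l + 3)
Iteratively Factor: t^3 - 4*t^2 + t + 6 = (t - 3)*(t^2 - t - 2) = (t - 3)*(t - 2)*(t + 1)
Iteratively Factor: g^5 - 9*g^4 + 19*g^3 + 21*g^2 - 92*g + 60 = (g - 2)*(g^4 - 7*g^3 + 5*g^2 + 31*g - 30) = (g - 2)*(g + 2)*(g^3 - 9*g^2 + 23*g - 15) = (g - 2)*(g - 1)*(g + 2)*(g^2 - 8*g + 15) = (g - 3)*(g - 2)*(g - 1)*(g + 2)*(g - 5)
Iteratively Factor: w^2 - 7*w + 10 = (w - 5)*(w - 2)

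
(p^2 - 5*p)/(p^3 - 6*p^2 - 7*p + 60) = p/(p^2 - p - 12)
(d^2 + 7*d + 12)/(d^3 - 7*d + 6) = (d + 4)/(d^2 - 3*d + 2)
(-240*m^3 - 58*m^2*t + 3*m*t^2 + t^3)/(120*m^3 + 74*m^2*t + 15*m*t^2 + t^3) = (-8*m + t)/(4*m + t)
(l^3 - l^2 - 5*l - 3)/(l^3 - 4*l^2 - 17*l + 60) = (l^2 + 2*l + 1)/(l^2 - l - 20)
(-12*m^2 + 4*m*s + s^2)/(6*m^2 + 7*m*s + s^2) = (-2*m + s)/(m + s)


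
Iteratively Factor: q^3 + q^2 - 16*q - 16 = (q + 4)*(q^2 - 3*q - 4) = (q - 4)*(q + 4)*(q + 1)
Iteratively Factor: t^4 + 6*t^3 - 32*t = (t - 2)*(t^3 + 8*t^2 + 16*t) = (t - 2)*(t + 4)*(t^2 + 4*t) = t*(t - 2)*(t + 4)*(t + 4)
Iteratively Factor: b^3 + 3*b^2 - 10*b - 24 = (b - 3)*(b^2 + 6*b + 8) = (b - 3)*(b + 2)*(b + 4)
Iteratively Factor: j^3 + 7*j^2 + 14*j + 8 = (j + 4)*(j^2 + 3*j + 2) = (j + 2)*(j + 4)*(j + 1)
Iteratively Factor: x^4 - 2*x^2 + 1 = (x + 1)*(x^3 - x^2 - x + 1) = (x - 1)*(x + 1)*(x^2 - 1) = (x - 1)^2*(x + 1)*(x + 1)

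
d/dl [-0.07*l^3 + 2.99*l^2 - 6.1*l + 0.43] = -0.21*l^2 + 5.98*l - 6.1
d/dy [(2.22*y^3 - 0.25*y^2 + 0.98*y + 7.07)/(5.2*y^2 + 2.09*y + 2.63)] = (11.544*y^4 + 9.2796*y^3 + 11.8973*y^2 - 74.843*y - 12.1989)/(27.04*y^4 + 21.736*y^3 + 31.7201*y^2 + 10.9934*y + 6.9169)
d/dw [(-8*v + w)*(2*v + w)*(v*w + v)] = v*(-16*v^2 - 12*v*w - 6*v + 3*w^2 + 2*w)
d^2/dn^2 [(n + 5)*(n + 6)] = 2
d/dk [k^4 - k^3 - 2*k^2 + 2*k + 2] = 4*k^3 - 3*k^2 - 4*k + 2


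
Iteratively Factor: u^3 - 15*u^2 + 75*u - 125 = (u - 5)*(u^2 - 10*u + 25) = (u - 5)^2*(u - 5)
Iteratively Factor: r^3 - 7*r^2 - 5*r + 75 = (r + 3)*(r^2 - 10*r + 25) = (r - 5)*(r + 3)*(r - 5)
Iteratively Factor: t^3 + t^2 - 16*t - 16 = (t - 4)*(t^2 + 5*t + 4) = (t - 4)*(t + 1)*(t + 4)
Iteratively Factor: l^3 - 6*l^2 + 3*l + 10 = (l - 5)*(l^2 - l - 2) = (l - 5)*(l + 1)*(l - 2)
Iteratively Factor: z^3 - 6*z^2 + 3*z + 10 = (z - 2)*(z^2 - 4*z - 5) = (z - 2)*(z + 1)*(z - 5)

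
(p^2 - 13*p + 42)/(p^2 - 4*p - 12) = (p - 7)/(p + 2)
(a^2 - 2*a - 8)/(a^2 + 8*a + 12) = (a - 4)/(a + 6)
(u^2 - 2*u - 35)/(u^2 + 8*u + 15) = (u - 7)/(u + 3)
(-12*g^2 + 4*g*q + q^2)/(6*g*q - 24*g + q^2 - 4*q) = (-2*g + q)/(q - 4)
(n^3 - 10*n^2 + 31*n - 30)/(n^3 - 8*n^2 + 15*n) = (n - 2)/n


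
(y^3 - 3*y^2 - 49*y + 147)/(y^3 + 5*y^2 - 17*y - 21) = (y - 7)/(y + 1)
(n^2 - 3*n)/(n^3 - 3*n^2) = 1/n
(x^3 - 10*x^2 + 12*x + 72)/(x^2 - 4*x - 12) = x - 6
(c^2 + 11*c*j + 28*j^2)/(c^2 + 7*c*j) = (c + 4*j)/c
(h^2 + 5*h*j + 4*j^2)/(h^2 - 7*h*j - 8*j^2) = (h + 4*j)/(h - 8*j)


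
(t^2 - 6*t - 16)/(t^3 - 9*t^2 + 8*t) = (t + 2)/(t*(t - 1))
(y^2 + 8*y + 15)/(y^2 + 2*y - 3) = (y + 5)/(y - 1)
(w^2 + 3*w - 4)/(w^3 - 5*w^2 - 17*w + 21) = (w + 4)/(w^2 - 4*w - 21)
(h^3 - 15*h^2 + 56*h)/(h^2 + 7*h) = (h^2 - 15*h + 56)/(h + 7)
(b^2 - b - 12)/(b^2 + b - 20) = (b + 3)/(b + 5)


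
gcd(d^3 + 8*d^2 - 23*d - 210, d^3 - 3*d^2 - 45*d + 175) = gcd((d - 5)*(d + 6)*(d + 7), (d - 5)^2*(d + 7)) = d^2 + 2*d - 35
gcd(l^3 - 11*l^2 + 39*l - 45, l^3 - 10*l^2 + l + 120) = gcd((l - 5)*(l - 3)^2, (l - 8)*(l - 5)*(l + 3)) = l - 5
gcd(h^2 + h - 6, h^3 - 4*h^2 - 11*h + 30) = h^2 + h - 6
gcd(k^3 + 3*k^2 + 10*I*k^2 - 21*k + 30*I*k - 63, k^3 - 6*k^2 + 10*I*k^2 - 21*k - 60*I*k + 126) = k^2 + 10*I*k - 21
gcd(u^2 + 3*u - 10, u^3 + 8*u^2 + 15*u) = u + 5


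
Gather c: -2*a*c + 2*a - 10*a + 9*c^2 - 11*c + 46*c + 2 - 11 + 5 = -8*a + 9*c^2 + c*(35 - 2*a) - 4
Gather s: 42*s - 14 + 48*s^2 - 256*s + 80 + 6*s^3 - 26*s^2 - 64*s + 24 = 6*s^3 + 22*s^2 - 278*s + 90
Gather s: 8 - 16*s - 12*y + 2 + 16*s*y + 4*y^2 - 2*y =s*(16*y - 16) + 4*y^2 - 14*y + 10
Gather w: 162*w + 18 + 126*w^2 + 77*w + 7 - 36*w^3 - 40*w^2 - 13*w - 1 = -36*w^3 + 86*w^2 + 226*w + 24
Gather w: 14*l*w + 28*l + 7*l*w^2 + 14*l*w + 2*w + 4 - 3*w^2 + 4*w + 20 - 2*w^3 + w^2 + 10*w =28*l - 2*w^3 + w^2*(7*l - 2) + w*(28*l + 16) + 24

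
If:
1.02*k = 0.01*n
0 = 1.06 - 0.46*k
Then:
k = 2.30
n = 235.04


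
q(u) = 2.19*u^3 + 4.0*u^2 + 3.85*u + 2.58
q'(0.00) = 3.85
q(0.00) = 2.58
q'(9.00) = 608.02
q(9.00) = 1957.74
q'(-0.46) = 1.56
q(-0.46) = 1.44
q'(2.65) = 71.19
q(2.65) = 81.63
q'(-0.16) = 2.74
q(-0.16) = 2.06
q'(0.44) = 8.64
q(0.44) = 5.23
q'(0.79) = 14.27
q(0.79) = 9.20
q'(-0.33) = 1.93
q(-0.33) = 1.67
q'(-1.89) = 12.20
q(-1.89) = -5.19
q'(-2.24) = 18.90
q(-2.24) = -10.59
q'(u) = 6.57*u^2 + 8.0*u + 3.85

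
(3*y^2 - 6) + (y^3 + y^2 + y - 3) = y^3 + 4*y^2 + y - 9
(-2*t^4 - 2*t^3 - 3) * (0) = 0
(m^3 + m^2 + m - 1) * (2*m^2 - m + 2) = 2*m^5 + m^4 + 3*m^3 - m^2 + 3*m - 2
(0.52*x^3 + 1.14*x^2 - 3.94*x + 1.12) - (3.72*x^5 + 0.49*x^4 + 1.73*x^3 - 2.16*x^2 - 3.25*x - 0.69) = -3.72*x^5 - 0.49*x^4 - 1.21*x^3 + 3.3*x^2 - 0.69*x + 1.81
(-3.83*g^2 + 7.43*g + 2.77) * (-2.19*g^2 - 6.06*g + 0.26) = 8.3877*g^4 + 6.9381*g^3 - 52.0879*g^2 - 14.8544*g + 0.7202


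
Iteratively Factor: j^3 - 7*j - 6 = (j + 1)*(j^2 - j - 6) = (j - 3)*(j + 1)*(j + 2)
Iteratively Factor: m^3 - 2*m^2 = (m - 2)*(m^2) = m*(m - 2)*(m)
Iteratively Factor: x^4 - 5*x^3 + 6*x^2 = (x)*(x^3 - 5*x^2 + 6*x) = x*(x - 2)*(x^2 - 3*x) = x*(x - 3)*(x - 2)*(x)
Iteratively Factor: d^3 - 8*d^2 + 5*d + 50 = (d + 2)*(d^2 - 10*d + 25) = (d - 5)*(d + 2)*(d - 5)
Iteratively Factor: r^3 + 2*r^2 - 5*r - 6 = (r + 3)*(r^2 - r - 2) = (r + 1)*(r + 3)*(r - 2)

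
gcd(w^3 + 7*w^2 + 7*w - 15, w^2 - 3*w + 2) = w - 1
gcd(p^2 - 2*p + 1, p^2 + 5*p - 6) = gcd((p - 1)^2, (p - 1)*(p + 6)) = p - 1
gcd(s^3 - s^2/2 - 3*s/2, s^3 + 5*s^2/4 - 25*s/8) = s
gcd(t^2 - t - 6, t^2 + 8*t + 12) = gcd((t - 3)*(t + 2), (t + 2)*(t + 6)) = t + 2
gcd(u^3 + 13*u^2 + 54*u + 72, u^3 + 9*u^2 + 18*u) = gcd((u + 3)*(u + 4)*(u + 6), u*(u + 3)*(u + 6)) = u^2 + 9*u + 18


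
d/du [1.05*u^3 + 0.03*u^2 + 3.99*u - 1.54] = 3.15*u^2 + 0.06*u + 3.99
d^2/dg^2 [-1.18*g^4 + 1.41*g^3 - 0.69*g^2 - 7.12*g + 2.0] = -14.16*g^2 + 8.46*g - 1.38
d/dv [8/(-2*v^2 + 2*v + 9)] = 16*(2*v - 1)/(-2*v^2 + 2*v + 9)^2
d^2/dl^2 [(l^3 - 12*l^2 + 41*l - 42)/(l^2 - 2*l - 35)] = 112/(l^3 + 15*l^2 + 75*l + 125)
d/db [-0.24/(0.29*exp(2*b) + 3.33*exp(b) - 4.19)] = (0.1392*exp(b) + 0.7992)*exp(b)/(0.29*exp(2*b) + 3.33*exp(b) - 4.19)^2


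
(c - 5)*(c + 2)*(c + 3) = c^3 - 19*c - 30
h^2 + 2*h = h*(h + 2)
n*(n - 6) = n^2 - 6*n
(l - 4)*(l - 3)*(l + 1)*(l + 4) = l^4 - 2*l^3 - 19*l^2 + 32*l + 48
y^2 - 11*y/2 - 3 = (y - 6)*(y + 1/2)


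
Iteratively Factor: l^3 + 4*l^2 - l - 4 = (l - 1)*(l^2 + 5*l + 4) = (l - 1)*(l + 1)*(l + 4)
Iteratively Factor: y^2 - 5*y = (y - 5)*(y)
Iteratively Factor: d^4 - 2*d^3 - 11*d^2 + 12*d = (d)*(d^3 - 2*d^2 - 11*d + 12) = d*(d - 4)*(d^2 + 2*d - 3) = d*(d - 4)*(d - 1)*(d + 3)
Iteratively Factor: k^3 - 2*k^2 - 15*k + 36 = (k - 3)*(k^2 + k - 12) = (k - 3)^2*(k + 4)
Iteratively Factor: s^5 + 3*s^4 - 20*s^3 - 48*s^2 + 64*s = (s + 4)*(s^4 - s^3 - 16*s^2 + 16*s) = (s - 1)*(s + 4)*(s^3 - 16*s) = (s - 4)*(s - 1)*(s + 4)*(s^2 + 4*s) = (s - 4)*(s - 1)*(s + 4)^2*(s)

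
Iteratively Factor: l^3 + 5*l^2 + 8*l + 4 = (l + 1)*(l^2 + 4*l + 4) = (l + 1)*(l + 2)*(l + 2)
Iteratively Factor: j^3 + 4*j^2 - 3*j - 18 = (j - 2)*(j^2 + 6*j + 9) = (j - 2)*(j + 3)*(j + 3)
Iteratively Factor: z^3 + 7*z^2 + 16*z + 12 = (z + 3)*(z^2 + 4*z + 4) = (z + 2)*(z + 3)*(z + 2)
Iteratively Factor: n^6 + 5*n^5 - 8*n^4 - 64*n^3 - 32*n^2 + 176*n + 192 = (n + 2)*(n^5 + 3*n^4 - 14*n^3 - 36*n^2 + 40*n + 96) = (n - 3)*(n + 2)*(n^4 + 6*n^3 + 4*n^2 - 24*n - 32) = (n - 3)*(n + 2)^2*(n^3 + 4*n^2 - 4*n - 16) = (n - 3)*(n - 2)*(n + 2)^2*(n^2 + 6*n + 8) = (n - 3)*(n - 2)*(n + 2)^2*(n + 4)*(n + 2)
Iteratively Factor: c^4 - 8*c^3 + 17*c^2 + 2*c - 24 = (c + 1)*(c^3 - 9*c^2 + 26*c - 24) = (c - 3)*(c + 1)*(c^2 - 6*c + 8) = (c - 4)*(c - 3)*(c + 1)*(c - 2)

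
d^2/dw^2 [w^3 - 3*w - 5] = 6*w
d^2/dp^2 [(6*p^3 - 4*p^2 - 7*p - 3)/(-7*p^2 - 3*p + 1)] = 2*(163*p^3 + 579*p^2 + 318*p + 73)/(343*p^6 + 441*p^5 + 42*p^4 - 99*p^3 - 6*p^2 + 9*p - 1)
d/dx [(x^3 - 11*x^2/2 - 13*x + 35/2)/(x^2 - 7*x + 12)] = (2*x^4 - 28*x^3 + 175*x^2 - 334*x - 67)/(2*(x^4 - 14*x^3 + 73*x^2 - 168*x + 144))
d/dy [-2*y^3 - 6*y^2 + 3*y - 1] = -6*y^2 - 12*y + 3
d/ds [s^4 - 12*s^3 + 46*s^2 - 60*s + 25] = 4*s^3 - 36*s^2 + 92*s - 60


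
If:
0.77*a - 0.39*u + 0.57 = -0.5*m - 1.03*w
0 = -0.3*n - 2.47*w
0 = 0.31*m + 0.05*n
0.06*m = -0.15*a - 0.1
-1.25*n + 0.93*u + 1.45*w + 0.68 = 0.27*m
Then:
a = -0.64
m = -0.07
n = 0.46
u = -0.04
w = -0.06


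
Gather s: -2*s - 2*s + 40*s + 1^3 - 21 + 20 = 36*s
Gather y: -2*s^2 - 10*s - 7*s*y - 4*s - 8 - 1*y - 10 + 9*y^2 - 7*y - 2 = -2*s^2 - 14*s + 9*y^2 + y*(-7*s - 8) - 20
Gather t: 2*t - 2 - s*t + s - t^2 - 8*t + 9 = s - t^2 + t*(-s - 6) + 7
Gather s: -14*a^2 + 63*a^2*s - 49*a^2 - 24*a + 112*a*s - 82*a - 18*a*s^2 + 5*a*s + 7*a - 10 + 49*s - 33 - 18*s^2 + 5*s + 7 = -63*a^2 - 99*a + s^2*(-18*a - 18) + s*(63*a^2 + 117*a + 54) - 36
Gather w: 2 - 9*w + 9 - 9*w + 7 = 18 - 18*w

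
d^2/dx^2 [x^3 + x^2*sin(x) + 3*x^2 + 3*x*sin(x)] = -x^2*sin(x) - 3*x*sin(x) + 4*x*cos(x) + 6*x + 2*sin(x) + 6*cos(x) + 6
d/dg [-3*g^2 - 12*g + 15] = -6*g - 12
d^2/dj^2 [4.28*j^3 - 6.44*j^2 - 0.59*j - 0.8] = 25.68*j - 12.88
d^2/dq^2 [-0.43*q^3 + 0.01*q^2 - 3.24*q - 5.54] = 0.02 - 2.58*q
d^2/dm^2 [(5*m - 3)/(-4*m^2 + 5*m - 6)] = 2*(-(5*m - 3)*(8*m - 5)^2 + (60*m - 37)*(4*m^2 - 5*m + 6))/(4*m^2 - 5*m + 6)^3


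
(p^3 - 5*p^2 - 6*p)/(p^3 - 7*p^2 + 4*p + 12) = p/(p - 2)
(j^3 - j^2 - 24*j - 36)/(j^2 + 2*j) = j - 3 - 18/j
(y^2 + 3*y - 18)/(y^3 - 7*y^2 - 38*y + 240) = (y - 3)/(y^2 - 13*y + 40)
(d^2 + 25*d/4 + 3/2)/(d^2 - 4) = (4*d^2 + 25*d + 6)/(4*(d^2 - 4))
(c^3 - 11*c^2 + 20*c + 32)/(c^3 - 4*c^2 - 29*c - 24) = (c - 4)/(c + 3)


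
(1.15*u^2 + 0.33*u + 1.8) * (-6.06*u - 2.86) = -6.969*u^3 - 5.2888*u^2 - 11.8518*u - 5.148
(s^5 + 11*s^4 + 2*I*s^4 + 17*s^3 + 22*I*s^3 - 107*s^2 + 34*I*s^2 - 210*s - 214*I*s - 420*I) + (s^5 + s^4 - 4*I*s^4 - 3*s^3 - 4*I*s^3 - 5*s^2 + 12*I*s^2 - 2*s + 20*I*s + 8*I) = 2*s^5 + 12*s^4 - 2*I*s^4 + 14*s^3 + 18*I*s^3 - 112*s^2 + 46*I*s^2 - 212*s - 194*I*s - 412*I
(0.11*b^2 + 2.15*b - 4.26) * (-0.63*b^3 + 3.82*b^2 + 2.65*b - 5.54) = -0.0693*b^5 - 0.9343*b^4 + 11.1883*b^3 - 11.1851*b^2 - 23.2*b + 23.6004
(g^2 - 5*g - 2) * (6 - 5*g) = -5*g^3 + 31*g^2 - 20*g - 12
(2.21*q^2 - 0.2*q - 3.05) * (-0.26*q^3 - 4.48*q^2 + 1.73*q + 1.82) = -0.5746*q^5 - 9.8488*q^4 + 5.5123*q^3 + 17.3402*q^2 - 5.6405*q - 5.551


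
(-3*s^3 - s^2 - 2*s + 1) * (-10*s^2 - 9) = 30*s^5 + 10*s^4 + 47*s^3 - s^2 + 18*s - 9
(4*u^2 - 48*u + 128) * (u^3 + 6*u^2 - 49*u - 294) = 4*u^5 - 24*u^4 - 356*u^3 + 1944*u^2 + 7840*u - 37632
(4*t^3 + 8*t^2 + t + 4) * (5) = 20*t^3 + 40*t^2 + 5*t + 20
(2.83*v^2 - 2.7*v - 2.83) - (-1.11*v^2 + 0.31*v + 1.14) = 3.94*v^2 - 3.01*v - 3.97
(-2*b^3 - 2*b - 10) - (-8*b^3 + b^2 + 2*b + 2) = 6*b^3 - b^2 - 4*b - 12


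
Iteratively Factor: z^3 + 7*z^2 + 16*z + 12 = (z + 2)*(z^2 + 5*z + 6) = (z + 2)^2*(z + 3)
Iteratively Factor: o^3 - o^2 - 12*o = (o)*(o^2 - o - 12) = o*(o + 3)*(o - 4)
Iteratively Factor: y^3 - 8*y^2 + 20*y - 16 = (y - 2)*(y^2 - 6*y + 8) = (y - 4)*(y - 2)*(y - 2)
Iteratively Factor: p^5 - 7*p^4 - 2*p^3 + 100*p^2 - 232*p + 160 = (p - 5)*(p^4 - 2*p^3 - 12*p^2 + 40*p - 32) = (p - 5)*(p - 2)*(p^3 - 12*p + 16) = (p - 5)*(p - 2)*(p + 4)*(p^2 - 4*p + 4) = (p - 5)*(p - 2)^2*(p + 4)*(p - 2)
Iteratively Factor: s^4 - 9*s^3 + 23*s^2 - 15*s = (s - 1)*(s^3 - 8*s^2 + 15*s) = (s - 5)*(s - 1)*(s^2 - 3*s) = (s - 5)*(s - 3)*(s - 1)*(s)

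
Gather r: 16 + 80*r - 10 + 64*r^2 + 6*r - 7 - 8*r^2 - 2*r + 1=56*r^2 + 84*r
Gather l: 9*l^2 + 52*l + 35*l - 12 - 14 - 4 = 9*l^2 + 87*l - 30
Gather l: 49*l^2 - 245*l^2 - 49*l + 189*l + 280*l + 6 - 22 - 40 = -196*l^2 + 420*l - 56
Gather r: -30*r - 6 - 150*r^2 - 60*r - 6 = -150*r^2 - 90*r - 12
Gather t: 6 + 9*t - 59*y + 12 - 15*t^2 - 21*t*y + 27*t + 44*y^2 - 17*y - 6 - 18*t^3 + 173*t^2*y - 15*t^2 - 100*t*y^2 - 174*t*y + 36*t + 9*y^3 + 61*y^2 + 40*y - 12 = -18*t^3 + t^2*(173*y - 30) + t*(-100*y^2 - 195*y + 72) + 9*y^3 + 105*y^2 - 36*y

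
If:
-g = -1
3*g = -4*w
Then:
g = 1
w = -3/4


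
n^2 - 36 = (n - 6)*(n + 6)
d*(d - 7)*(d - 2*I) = d^3 - 7*d^2 - 2*I*d^2 + 14*I*d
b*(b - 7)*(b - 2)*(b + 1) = b^4 - 8*b^3 + 5*b^2 + 14*b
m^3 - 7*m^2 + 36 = (m - 6)*(m - 3)*(m + 2)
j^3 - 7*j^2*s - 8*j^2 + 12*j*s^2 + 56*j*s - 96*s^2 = (j - 8)*(j - 4*s)*(j - 3*s)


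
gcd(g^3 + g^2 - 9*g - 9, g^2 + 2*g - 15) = g - 3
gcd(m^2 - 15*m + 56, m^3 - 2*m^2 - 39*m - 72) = m - 8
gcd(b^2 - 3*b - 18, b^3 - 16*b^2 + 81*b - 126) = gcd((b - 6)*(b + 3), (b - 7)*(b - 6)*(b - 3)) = b - 6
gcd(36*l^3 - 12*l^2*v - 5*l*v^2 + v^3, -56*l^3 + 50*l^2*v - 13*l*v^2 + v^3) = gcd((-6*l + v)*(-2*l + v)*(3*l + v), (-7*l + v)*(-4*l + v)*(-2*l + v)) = -2*l + v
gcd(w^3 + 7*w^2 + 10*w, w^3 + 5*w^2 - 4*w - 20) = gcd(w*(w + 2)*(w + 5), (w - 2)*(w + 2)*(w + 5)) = w^2 + 7*w + 10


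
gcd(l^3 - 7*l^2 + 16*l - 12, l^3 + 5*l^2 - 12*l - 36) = l - 3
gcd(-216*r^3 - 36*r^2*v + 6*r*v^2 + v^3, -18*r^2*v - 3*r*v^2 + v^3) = 6*r - v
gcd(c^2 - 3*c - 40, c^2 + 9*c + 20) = c + 5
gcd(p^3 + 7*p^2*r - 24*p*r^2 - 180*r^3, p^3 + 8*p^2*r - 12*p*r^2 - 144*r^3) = p^2 + 12*p*r + 36*r^2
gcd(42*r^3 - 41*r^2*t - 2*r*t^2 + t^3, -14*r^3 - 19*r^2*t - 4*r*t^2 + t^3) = 7*r - t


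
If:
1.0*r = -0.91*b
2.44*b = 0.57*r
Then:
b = 0.00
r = 0.00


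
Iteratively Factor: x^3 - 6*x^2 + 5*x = (x)*(x^2 - 6*x + 5) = x*(x - 1)*(x - 5)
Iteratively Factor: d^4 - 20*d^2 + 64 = (d + 4)*(d^3 - 4*d^2 - 4*d + 16) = (d - 4)*(d + 4)*(d^2 - 4) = (d - 4)*(d - 2)*(d + 4)*(d + 2)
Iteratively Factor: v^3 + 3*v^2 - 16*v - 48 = (v + 3)*(v^2 - 16) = (v - 4)*(v + 3)*(v + 4)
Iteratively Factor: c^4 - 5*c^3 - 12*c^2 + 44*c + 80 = (c - 4)*(c^3 - c^2 - 16*c - 20) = (c - 4)*(c + 2)*(c^2 - 3*c - 10) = (c - 5)*(c - 4)*(c + 2)*(c + 2)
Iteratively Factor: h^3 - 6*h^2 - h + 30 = (h + 2)*(h^2 - 8*h + 15) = (h - 3)*(h + 2)*(h - 5)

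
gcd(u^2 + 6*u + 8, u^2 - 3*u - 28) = u + 4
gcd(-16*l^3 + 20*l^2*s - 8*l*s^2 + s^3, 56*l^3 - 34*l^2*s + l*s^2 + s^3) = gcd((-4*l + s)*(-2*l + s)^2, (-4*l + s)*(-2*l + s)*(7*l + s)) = 8*l^2 - 6*l*s + s^2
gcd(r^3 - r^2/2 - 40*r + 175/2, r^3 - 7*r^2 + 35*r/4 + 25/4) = r^2 - 15*r/2 + 25/2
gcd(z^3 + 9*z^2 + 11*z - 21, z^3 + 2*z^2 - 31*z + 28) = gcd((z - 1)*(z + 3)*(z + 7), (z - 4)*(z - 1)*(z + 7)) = z^2 + 6*z - 7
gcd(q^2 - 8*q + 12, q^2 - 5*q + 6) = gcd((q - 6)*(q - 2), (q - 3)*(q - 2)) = q - 2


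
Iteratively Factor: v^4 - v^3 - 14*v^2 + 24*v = (v)*(v^3 - v^2 - 14*v + 24) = v*(v + 4)*(v^2 - 5*v + 6) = v*(v - 2)*(v + 4)*(v - 3)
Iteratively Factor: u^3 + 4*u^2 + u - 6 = (u - 1)*(u^2 + 5*u + 6) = (u - 1)*(u + 3)*(u + 2)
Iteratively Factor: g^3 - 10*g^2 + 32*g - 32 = (g - 4)*(g^2 - 6*g + 8) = (g - 4)^2*(g - 2)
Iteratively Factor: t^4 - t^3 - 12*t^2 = (t)*(t^3 - t^2 - 12*t) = t*(t + 3)*(t^2 - 4*t) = t^2*(t + 3)*(t - 4)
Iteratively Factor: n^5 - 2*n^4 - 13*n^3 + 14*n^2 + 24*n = (n + 1)*(n^4 - 3*n^3 - 10*n^2 + 24*n) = n*(n + 1)*(n^3 - 3*n^2 - 10*n + 24) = n*(n + 1)*(n + 3)*(n^2 - 6*n + 8) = n*(n - 4)*(n + 1)*(n + 3)*(n - 2)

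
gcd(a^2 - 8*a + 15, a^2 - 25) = a - 5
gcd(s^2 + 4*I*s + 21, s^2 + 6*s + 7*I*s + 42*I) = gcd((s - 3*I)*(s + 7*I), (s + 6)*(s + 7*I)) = s + 7*I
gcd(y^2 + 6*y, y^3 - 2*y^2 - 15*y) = y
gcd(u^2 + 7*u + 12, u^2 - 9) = u + 3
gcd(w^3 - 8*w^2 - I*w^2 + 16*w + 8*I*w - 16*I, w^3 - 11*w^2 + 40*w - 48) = w^2 - 8*w + 16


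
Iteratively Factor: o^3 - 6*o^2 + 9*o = (o - 3)*(o^2 - 3*o) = o*(o - 3)*(o - 3)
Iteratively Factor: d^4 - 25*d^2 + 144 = (d - 3)*(d^3 + 3*d^2 - 16*d - 48) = (d - 3)*(d + 4)*(d^2 - d - 12) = (d - 4)*(d - 3)*(d + 4)*(d + 3)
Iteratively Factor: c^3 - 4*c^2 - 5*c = (c + 1)*(c^2 - 5*c) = (c - 5)*(c + 1)*(c)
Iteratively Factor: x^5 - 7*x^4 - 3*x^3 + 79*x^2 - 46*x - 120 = (x + 1)*(x^4 - 8*x^3 + 5*x^2 + 74*x - 120) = (x - 2)*(x + 1)*(x^3 - 6*x^2 - 7*x + 60) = (x - 4)*(x - 2)*(x + 1)*(x^2 - 2*x - 15) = (x - 4)*(x - 2)*(x + 1)*(x + 3)*(x - 5)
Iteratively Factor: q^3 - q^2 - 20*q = (q)*(q^2 - q - 20) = q*(q + 4)*(q - 5)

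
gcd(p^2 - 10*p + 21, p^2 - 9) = p - 3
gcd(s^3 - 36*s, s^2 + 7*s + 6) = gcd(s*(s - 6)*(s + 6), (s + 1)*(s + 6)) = s + 6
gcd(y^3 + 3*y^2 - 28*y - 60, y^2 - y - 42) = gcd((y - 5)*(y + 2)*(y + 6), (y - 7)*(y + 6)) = y + 6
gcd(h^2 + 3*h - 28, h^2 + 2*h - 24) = h - 4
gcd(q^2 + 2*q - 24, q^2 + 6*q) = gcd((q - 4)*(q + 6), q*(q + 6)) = q + 6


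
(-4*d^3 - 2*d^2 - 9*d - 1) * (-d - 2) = 4*d^4 + 10*d^3 + 13*d^2 + 19*d + 2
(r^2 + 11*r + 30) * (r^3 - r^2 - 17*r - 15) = r^5 + 10*r^4 + 2*r^3 - 232*r^2 - 675*r - 450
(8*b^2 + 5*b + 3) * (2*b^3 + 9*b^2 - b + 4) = 16*b^5 + 82*b^4 + 43*b^3 + 54*b^2 + 17*b + 12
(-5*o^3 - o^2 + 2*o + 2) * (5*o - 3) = -25*o^4 + 10*o^3 + 13*o^2 + 4*o - 6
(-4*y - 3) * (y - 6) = -4*y^2 + 21*y + 18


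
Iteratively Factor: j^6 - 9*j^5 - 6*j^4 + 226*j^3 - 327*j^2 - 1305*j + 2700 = (j + 3)*(j^5 - 12*j^4 + 30*j^3 + 136*j^2 - 735*j + 900) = (j - 3)*(j + 3)*(j^4 - 9*j^3 + 3*j^2 + 145*j - 300) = (j - 3)^2*(j + 3)*(j^3 - 6*j^2 - 15*j + 100) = (j - 5)*(j - 3)^2*(j + 3)*(j^2 - j - 20) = (j - 5)*(j - 3)^2*(j + 3)*(j + 4)*(j - 5)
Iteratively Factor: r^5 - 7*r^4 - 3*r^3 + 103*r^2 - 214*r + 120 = (r - 1)*(r^4 - 6*r^3 - 9*r^2 + 94*r - 120) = (r - 1)*(r + 4)*(r^3 - 10*r^2 + 31*r - 30) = (r - 2)*(r - 1)*(r + 4)*(r^2 - 8*r + 15) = (r - 3)*(r - 2)*(r - 1)*(r + 4)*(r - 5)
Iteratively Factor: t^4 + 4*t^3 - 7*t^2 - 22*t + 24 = (t + 4)*(t^3 - 7*t + 6) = (t - 2)*(t + 4)*(t^2 + 2*t - 3) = (t - 2)*(t + 3)*(t + 4)*(t - 1)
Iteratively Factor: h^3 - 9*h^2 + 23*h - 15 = (h - 1)*(h^2 - 8*h + 15) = (h - 3)*(h - 1)*(h - 5)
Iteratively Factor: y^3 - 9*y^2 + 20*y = (y)*(y^2 - 9*y + 20) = y*(y - 5)*(y - 4)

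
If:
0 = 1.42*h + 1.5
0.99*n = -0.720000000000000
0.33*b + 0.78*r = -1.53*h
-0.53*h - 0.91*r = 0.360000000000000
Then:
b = 4.38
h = -1.06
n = -0.73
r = 0.22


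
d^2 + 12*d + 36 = (d + 6)^2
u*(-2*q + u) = -2*q*u + u^2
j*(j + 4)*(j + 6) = j^3 + 10*j^2 + 24*j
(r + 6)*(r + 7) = r^2 + 13*r + 42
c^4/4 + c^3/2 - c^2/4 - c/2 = c*(c/2 + 1/2)*(c/2 + 1)*(c - 1)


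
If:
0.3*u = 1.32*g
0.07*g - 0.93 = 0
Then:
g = 13.29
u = 58.46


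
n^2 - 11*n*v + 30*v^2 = (n - 6*v)*(n - 5*v)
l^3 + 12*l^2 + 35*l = l*(l + 5)*(l + 7)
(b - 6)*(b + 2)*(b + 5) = b^3 + b^2 - 32*b - 60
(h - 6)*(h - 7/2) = h^2 - 19*h/2 + 21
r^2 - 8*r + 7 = (r - 7)*(r - 1)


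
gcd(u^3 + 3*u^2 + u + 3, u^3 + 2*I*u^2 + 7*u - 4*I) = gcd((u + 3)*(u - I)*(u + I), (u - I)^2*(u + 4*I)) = u - I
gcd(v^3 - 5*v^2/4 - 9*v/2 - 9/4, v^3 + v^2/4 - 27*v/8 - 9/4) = v + 3/4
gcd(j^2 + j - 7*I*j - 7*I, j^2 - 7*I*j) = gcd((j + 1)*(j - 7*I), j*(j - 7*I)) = j - 7*I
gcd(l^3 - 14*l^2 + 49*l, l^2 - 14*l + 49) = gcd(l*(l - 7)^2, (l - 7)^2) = l^2 - 14*l + 49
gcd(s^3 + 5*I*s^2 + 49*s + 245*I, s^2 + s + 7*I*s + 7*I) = s + 7*I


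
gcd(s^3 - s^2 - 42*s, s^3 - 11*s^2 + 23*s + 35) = s - 7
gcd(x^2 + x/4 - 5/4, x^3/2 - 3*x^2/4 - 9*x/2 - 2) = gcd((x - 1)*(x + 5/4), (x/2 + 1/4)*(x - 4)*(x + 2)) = 1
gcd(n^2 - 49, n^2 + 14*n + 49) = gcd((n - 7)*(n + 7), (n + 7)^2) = n + 7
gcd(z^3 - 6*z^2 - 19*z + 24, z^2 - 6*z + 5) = z - 1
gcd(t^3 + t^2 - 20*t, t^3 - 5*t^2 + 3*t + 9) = 1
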